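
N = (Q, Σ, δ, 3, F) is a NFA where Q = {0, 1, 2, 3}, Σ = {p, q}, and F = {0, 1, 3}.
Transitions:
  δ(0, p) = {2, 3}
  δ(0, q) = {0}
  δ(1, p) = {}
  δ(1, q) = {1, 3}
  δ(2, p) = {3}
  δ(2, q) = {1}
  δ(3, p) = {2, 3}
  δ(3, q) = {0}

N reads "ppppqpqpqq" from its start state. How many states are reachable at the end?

3

Start: {3}
read p: {2, 3}
read p: {2, 3}
read p: {2, 3}
read p: {2, 3}
read q: {0, 1}
read p: {2, 3}
read q: {0, 1}
read p: {2, 3}
read q: {0, 1}
read q: {0, 1, 3}
Final reachable set {0, 1, 3} has 3 states.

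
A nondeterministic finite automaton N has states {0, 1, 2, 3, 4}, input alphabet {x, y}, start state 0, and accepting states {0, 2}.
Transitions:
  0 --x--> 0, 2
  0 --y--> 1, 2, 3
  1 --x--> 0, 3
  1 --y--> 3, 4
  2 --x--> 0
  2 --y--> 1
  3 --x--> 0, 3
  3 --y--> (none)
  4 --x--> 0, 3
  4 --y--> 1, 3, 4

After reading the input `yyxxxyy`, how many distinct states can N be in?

Start: {0}
read y: {1, 2, 3}
read y: {1, 3, 4}
read x: {0, 3}
read x: {0, 2, 3}
read x: {0, 2, 3}
read y: {1, 2, 3}
read y: {1, 3, 4}
Final reachable set {1, 3, 4} has 3 states.

3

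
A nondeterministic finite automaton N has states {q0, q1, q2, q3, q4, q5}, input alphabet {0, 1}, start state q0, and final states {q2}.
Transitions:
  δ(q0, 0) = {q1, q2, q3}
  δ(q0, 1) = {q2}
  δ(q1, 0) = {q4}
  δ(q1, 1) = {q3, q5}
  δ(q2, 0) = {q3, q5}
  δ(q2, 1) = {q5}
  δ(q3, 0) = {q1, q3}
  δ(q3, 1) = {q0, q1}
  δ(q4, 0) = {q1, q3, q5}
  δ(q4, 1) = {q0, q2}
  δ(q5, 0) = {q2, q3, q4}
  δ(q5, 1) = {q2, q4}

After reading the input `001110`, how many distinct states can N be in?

Start: {q0}
read 0: {q1, q2, q3}
read 0: {q1, q3, q4, q5}
read 1: {q0, q1, q2, q3, q4, q5}
read 1: {q0, q1, q2, q3, q4, q5}
read 1: {q0, q1, q2, q3, q4, q5}
read 0: {q1, q2, q3, q4, q5}
Final reachable set {q1, q2, q3, q4, q5} has 5 states.

5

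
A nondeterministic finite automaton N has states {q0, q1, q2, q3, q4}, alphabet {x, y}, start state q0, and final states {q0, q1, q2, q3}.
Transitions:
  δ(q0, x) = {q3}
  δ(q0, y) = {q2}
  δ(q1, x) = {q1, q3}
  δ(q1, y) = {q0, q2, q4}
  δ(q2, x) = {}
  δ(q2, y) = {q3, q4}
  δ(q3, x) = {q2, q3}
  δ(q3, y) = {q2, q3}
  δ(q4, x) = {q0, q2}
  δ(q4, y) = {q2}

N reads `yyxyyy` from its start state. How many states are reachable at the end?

3

Start: {q0}
read y: {q2}
read y: {q3, q4}
read x: {q0, q2, q3}
read y: {q2, q3, q4}
read y: {q2, q3, q4}
read y: {q2, q3, q4}
Final reachable set {q2, q3, q4} has 3 states.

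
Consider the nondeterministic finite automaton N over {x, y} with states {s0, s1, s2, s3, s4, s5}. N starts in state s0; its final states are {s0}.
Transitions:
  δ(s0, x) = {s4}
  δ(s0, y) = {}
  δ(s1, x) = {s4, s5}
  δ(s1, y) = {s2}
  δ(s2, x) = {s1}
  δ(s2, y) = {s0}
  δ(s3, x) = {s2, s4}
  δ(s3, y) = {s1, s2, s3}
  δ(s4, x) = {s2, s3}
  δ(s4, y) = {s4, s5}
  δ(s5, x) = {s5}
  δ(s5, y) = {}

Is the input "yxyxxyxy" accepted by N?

rejected

Start: {s0}
read y: {}
The reachable set is empty and stays empty for the remaining 7 symbols.
Reachable ∩ accepting = {} — empty.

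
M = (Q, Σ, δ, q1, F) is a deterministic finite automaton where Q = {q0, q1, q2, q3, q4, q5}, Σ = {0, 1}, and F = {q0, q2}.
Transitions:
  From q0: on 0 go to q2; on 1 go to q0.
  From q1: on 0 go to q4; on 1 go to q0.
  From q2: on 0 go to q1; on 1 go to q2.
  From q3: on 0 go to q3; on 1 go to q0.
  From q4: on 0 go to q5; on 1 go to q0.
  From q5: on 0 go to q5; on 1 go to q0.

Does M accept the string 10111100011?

accepted

q1 --1--> q0
q0 --0--> q2
q2 --1--> q2
q2 --1--> q2
q2 --1--> q2
q2 --1--> q2
q2 --0--> q1
q1 --0--> q4
q4 --0--> q5
q5 --1--> q0
q0 --1--> q0
End in state q0, which is an accepting state.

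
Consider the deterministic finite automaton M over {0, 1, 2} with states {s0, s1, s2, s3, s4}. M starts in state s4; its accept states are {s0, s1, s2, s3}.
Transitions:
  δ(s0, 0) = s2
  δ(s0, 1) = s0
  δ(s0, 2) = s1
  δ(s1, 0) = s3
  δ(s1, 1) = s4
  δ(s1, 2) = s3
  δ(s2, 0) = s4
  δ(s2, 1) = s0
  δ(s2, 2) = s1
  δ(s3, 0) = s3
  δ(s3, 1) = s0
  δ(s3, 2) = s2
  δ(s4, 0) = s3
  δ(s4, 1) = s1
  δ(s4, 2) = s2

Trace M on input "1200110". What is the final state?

s2

s4 --1--> s1
s1 --2--> s3
s3 --0--> s3
s3 --0--> s3
s3 --1--> s0
s0 --1--> s0
s0 --0--> s2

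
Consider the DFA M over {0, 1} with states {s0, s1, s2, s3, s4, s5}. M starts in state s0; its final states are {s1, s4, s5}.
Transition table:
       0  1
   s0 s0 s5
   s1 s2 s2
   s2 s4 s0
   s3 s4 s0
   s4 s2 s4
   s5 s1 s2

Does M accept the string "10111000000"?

s0 --1--> s5
s5 --0--> s1
s1 --1--> s2
s2 --1--> s0
s0 --1--> s5
s5 --0--> s1
s1 --0--> s2
s2 --0--> s4
s4 --0--> s2
s2 --0--> s4
s4 --0--> s2
End in state s2, which is not an accepting state.

rejected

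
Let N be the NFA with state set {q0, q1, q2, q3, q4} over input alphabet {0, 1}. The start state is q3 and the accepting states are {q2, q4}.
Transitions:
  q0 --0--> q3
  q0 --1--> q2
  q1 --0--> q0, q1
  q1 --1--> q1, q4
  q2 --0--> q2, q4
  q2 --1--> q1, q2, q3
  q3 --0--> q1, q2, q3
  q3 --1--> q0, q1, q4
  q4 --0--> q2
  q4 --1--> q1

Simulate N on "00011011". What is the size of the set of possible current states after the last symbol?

Start: {q3}
read 0: {q1, q2, q3}
read 0: {q0, q1, q2, q3, q4}
read 0: {q0, q1, q2, q3, q4}
read 1: {q0, q1, q2, q3, q4}
read 1: {q0, q1, q2, q3, q4}
read 0: {q0, q1, q2, q3, q4}
read 1: {q0, q1, q2, q3, q4}
read 1: {q0, q1, q2, q3, q4}
Final reachable set {q0, q1, q2, q3, q4} has 5 states.

5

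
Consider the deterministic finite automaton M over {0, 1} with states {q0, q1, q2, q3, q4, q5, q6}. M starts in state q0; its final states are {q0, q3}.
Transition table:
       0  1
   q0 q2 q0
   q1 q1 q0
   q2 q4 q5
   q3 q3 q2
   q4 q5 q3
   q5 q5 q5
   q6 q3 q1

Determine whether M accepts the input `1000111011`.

rejected

q0 --1--> q0
q0 --0--> q2
q2 --0--> q4
q4 --0--> q5
q5 --1--> q5
q5 --1--> q5
q5 --1--> q5
q5 --0--> q5
q5 --1--> q5
q5 --1--> q5
End in state q5, which is not an accepting state.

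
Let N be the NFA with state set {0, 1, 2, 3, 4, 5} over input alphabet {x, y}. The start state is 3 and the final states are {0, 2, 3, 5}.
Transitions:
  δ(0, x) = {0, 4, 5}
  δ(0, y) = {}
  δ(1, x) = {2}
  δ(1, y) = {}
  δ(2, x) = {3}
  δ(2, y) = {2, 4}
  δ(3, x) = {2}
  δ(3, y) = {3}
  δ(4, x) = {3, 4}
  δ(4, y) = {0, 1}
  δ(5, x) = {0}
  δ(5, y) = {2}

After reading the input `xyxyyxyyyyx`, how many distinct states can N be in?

Start: {3}
read x: {2}
read y: {2, 4}
read x: {3, 4}
read y: {0, 1, 3}
read y: {3}
read x: {2}
read y: {2, 4}
read y: {0, 1, 2, 4}
read y: {0, 1, 2, 4}
read y: {0, 1, 2, 4}
read x: {0, 2, 3, 4, 5}
Final reachable set {0, 2, 3, 4, 5} has 5 states.

5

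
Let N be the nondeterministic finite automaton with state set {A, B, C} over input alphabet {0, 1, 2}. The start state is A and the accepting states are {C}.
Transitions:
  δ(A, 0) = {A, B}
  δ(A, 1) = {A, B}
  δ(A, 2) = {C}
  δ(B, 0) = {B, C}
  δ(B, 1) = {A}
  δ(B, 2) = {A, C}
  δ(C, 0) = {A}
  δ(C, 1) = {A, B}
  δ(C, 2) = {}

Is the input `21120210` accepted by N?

accepted

Start: {A}
read 2: {C}
read 1: {A, B}
read 1: {A, B}
read 2: {A, C}
read 0: {A, B}
read 2: {A, C}
read 1: {A, B}
read 0: {A, B, C}
Reachable ∩ accepting = {C} — nonempty.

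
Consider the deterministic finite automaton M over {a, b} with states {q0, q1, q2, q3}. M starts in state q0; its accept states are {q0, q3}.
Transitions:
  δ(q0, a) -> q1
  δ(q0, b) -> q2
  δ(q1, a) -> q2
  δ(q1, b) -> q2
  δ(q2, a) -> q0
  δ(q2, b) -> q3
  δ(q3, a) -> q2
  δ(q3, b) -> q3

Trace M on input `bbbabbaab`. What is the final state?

q2

q0 --b--> q2
q2 --b--> q3
q3 --b--> q3
q3 --a--> q2
q2 --b--> q3
q3 --b--> q3
q3 --a--> q2
q2 --a--> q0
q0 --b--> q2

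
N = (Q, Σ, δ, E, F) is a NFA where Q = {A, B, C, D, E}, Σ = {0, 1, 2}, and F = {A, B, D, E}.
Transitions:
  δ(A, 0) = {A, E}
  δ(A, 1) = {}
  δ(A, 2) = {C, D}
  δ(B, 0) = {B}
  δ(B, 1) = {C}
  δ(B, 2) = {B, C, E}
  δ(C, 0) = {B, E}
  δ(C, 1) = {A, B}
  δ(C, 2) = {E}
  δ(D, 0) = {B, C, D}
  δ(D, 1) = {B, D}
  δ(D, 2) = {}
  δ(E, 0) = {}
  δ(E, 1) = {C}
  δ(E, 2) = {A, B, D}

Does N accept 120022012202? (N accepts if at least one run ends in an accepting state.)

rejected

Start: {E}
read 1: {C}
read 2: {E}
read 0: {}
The reachable set is empty and stays empty for the remaining 9 symbols.
Reachable ∩ accepting = {} — empty.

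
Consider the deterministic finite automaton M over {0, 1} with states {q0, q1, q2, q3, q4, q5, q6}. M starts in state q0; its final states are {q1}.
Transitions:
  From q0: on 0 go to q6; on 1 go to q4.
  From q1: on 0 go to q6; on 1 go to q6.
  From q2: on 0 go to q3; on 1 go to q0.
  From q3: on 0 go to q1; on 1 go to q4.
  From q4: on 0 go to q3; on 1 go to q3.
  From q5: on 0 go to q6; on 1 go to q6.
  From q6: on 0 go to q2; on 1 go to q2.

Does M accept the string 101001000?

q0 --1--> q4
q4 --0--> q3
q3 --1--> q4
q4 --0--> q3
q3 --0--> q1
q1 --1--> q6
q6 --0--> q2
q2 --0--> q3
q3 --0--> q1
End in state q1, which is an accepting state.

accepted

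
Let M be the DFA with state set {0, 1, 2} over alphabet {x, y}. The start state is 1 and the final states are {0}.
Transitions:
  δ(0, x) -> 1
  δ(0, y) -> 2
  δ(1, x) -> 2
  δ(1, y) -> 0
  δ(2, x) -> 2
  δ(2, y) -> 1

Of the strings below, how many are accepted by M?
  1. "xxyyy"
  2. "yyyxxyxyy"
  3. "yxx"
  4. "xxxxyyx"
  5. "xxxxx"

"xxyyy": rejected
"yyyxxyxyy": accepted
"yxx": rejected
"xxxxyyx": rejected
"xxxxx": rejected

1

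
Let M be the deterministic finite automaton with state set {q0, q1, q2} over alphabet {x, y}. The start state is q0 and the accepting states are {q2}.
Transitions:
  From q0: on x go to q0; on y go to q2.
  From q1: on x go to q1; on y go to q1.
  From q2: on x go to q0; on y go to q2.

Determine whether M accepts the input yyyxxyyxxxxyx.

rejected

q0 --y--> q2
q2 --y--> q2
q2 --y--> q2
q2 --x--> q0
q0 --x--> q0
q0 --y--> q2
q2 --y--> q2
q2 --x--> q0
q0 --x--> q0
q0 --x--> q0
q0 --x--> q0
q0 --y--> q2
q2 --x--> q0
End in state q0, which is not an accepting state.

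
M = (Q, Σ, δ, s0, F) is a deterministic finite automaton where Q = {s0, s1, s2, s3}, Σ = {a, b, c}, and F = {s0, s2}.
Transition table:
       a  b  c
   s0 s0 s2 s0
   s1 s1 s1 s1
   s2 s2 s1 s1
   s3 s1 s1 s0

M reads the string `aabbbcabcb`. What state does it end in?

s0 --a--> s0
s0 --a--> s0
s0 --b--> s2
s2 --b--> s1
s1 --b--> s1
s1 --c--> s1
s1 --a--> s1
s1 --b--> s1
s1 --c--> s1
s1 --b--> s1

s1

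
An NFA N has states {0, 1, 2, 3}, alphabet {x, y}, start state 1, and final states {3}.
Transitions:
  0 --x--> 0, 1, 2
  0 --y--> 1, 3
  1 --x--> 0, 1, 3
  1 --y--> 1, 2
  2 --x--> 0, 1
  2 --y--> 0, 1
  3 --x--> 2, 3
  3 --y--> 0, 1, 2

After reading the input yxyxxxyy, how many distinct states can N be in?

4

Start: {1}
read y: {1, 2}
read x: {0, 1, 3}
read y: {0, 1, 2, 3}
read x: {0, 1, 2, 3}
read x: {0, 1, 2, 3}
read x: {0, 1, 2, 3}
read y: {0, 1, 2, 3}
read y: {0, 1, 2, 3}
Final reachable set {0, 1, 2, 3} has 4 states.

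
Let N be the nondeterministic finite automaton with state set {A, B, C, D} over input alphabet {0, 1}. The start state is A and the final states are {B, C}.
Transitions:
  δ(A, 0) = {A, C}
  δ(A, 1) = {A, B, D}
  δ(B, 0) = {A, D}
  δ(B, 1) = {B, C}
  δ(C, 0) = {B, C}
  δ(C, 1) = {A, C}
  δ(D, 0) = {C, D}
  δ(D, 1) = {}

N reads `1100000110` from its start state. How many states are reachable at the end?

Start: {A}
read 1: {A, B, D}
read 1: {A, B, C, D}
read 0: {A, B, C, D}
read 0: {A, B, C, D}
read 0: {A, B, C, D}
read 0: {A, B, C, D}
read 0: {A, B, C, D}
read 1: {A, B, C, D}
read 1: {A, B, C, D}
read 0: {A, B, C, D}
Final reachable set {A, B, C, D} has 4 states.

4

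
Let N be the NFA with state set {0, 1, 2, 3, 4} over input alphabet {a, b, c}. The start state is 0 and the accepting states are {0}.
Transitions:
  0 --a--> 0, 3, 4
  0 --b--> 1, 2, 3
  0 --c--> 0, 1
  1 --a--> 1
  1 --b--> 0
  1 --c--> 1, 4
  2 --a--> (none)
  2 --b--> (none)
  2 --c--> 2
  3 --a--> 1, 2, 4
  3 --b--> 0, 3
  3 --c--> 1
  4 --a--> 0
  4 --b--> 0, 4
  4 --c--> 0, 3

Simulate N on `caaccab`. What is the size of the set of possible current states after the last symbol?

5

Start: {0}
read c: {0, 1}
read a: {0, 1, 3, 4}
read a: {0, 1, 2, 3, 4}
read c: {0, 1, 2, 3, 4}
read c: {0, 1, 2, 3, 4}
read a: {0, 1, 2, 3, 4}
read b: {0, 1, 2, 3, 4}
Final reachable set {0, 1, 2, 3, 4} has 5 states.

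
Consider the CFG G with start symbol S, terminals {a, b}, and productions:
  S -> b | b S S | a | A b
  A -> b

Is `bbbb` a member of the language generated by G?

S ⇒ bSS ⇒ bAbS ⇒ bbbS ⇒ bbbb

yes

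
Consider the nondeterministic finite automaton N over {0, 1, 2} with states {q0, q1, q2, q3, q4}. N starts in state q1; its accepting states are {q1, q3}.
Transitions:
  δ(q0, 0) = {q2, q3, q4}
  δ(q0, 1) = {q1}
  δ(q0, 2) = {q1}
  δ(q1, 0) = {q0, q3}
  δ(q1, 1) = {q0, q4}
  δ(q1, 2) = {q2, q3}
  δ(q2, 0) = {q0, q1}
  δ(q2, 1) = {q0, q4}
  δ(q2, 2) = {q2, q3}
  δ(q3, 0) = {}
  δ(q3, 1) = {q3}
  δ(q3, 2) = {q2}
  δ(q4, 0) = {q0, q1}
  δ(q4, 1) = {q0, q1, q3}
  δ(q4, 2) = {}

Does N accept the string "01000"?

Start: {q1}
read 0: {q0, q3}
read 1: {q1, q3}
read 0: {q0, q3}
read 0: {q2, q3, q4}
read 0: {q0, q1}
Reachable ∩ accepting = {q1} — nonempty.

accepted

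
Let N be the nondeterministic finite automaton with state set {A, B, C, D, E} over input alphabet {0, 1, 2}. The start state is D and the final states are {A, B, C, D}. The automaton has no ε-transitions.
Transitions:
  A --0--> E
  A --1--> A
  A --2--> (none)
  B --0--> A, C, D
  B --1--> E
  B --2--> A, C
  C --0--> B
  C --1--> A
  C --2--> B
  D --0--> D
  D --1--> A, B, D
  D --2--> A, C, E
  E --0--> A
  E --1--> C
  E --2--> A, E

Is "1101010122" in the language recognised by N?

Start: {D}
read 1: {A, B, D}
read 1: {A, B, D, E}
read 0: {A, C, D, E}
read 1: {A, B, C, D}
read 0: {A, B, C, D, E}
read 1: {A, B, C, D, E}
read 0: {A, B, C, D, E}
read 1: {A, B, C, D, E}
read 2: {A, B, C, E}
read 2: {A, B, C, E}
Reachable ∩ accepting = {A, B, C} — nonempty.

accepted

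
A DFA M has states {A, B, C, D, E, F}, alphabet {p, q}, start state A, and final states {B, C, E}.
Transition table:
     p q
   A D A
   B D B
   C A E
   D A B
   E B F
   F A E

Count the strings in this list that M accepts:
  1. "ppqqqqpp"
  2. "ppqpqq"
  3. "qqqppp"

1

"ppqqqqpp": rejected
"ppqpqq": accepted
"qqqppp": rejected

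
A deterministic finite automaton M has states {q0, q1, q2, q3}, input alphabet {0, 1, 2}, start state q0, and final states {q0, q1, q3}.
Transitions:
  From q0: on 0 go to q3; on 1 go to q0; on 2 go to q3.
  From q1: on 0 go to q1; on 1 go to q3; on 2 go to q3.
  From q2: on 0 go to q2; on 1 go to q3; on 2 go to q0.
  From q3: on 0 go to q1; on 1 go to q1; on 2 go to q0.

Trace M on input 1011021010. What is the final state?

q1

q0 --1--> q0
q0 --0--> q3
q3 --1--> q1
q1 --1--> q3
q3 --0--> q1
q1 --2--> q3
q3 --1--> q1
q1 --0--> q1
q1 --1--> q3
q3 --0--> q1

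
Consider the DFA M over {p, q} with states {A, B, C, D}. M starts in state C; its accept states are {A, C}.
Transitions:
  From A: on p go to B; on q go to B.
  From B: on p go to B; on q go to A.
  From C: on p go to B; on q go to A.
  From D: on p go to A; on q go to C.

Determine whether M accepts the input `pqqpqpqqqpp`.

rejected

C --p--> B
B --q--> A
A --q--> B
B --p--> B
B --q--> A
A --p--> B
B --q--> A
A --q--> B
B --q--> A
A --p--> B
B --p--> B
End in state B, which is not an accepting state.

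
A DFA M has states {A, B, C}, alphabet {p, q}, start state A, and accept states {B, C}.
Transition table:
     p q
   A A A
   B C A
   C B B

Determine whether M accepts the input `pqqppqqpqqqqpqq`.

rejected

A --p--> A
A --q--> A
A --q--> A
A --p--> A
A --p--> A
A --q--> A
A --q--> A
A --p--> A
A --q--> A
A --q--> A
A --q--> A
A --q--> A
A --p--> A
A --q--> A
A --q--> A
End in state A, which is not an accepting state.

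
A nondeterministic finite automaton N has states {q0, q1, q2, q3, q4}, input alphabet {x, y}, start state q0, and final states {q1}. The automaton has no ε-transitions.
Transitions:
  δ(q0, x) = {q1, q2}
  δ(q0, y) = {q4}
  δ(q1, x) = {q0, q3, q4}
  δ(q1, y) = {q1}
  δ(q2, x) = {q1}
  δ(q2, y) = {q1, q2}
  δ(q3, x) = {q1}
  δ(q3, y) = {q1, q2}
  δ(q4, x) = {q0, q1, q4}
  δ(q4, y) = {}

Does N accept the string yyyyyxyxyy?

Start: {q0}
read y: {q4}
read y: {}
The reachable set is empty and stays empty for the remaining 8 symbols.
Reachable ∩ accepting = {} — empty.

rejected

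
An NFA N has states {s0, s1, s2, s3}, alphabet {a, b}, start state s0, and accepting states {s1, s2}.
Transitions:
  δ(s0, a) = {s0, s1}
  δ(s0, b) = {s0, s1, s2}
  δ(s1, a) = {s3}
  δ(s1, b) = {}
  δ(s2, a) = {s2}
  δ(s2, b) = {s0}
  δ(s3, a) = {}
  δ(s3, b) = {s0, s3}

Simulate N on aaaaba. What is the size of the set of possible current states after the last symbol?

4

Start: {s0}
read a: {s0, s1}
read a: {s0, s1, s3}
read a: {s0, s1, s3}
read a: {s0, s1, s3}
read b: {s0, s1, s2, s3}
read a: {s0, s1, s2, s3}
Final reachable set {s0, s1, s2, s3} has 4 states.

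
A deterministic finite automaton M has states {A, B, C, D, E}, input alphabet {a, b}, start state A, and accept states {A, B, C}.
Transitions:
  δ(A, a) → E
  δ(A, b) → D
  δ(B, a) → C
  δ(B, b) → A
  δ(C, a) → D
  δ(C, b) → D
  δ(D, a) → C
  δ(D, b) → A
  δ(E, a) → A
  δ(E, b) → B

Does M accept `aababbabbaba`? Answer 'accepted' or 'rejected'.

A --a--> E
E --a--> A
A --b--> D
D --a--> C
C --b--> D
D --b--> A
A --a--> E
E --b--> B
B --b--> A
A --a--> E
E --b--> B
B --a--> C
End in state C, which is an accepting state.

accepted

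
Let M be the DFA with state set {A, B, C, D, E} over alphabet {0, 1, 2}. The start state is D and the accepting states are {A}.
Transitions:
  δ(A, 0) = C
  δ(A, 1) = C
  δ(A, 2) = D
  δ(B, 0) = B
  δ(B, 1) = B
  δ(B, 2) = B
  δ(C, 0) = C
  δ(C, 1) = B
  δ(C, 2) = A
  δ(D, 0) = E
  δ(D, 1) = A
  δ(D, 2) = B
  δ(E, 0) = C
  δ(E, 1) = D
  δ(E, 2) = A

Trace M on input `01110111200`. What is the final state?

D --0--> E
E --1--> D
D --1--> A
A --1--> C
C --0--> C
C --1--> B
B --1--> B
B --1--> B
B --2--> B
B --0--> B
B --0--> B

B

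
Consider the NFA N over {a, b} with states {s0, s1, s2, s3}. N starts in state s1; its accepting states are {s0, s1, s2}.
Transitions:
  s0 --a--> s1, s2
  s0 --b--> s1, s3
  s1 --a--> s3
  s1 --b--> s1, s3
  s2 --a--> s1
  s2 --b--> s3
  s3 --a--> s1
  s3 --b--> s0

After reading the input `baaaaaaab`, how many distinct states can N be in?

Start: {s1}
read b: {s1, s3}
read a: {s1, s3}
read a: {s1, s3}
read a: {s1, s3}
read a: {s1, s3}
read a: {s1, s3}
read a: {s1, s3}
read a: {s1, s3}
read b: {s0, s1, s3}
Final reachable set {s0, s1, s3} has 3 states.

3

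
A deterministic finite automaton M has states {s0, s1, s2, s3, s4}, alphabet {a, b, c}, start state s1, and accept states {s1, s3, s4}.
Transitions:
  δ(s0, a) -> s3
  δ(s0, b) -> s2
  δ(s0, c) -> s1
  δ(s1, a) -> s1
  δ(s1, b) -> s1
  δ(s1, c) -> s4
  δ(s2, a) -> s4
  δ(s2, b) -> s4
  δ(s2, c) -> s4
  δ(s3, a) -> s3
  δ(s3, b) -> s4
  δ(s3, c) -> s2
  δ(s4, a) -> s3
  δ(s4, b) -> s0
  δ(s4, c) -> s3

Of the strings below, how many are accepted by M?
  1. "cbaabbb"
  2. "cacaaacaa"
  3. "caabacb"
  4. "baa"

"cbaabbb": rejected
"cacaaacaa": accepted
"caabacb": accepted
"baa": accepted

3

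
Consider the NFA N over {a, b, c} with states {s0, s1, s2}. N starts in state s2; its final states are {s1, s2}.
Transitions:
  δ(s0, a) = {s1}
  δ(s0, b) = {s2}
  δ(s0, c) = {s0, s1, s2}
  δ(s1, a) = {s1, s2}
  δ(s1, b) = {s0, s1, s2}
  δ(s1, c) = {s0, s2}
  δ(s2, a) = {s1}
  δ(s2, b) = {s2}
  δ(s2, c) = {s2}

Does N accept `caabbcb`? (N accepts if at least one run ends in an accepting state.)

Start: {s2}
read c: {s2}
read a: {s1}
read a: {s1, s2}
read b: {s0, s1, s2}
read b: {s0, s1, s2}
read c: {s0, s1, s2}
read b: {s0, s1, s2}
Reachable ∩ accepting = {s1, s2} — nonempty.

accepted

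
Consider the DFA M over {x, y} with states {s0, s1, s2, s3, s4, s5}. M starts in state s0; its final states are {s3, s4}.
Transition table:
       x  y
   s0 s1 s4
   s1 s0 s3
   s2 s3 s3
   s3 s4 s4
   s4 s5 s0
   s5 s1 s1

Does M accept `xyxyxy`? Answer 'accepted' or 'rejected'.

s0 --x--> s1
s1 --y--> s3
s3 --x--> s4
s4 --y--> s0
s0 --x--> s1
s1 --y--> s3
End in state s3, which is an accepting state.

accepted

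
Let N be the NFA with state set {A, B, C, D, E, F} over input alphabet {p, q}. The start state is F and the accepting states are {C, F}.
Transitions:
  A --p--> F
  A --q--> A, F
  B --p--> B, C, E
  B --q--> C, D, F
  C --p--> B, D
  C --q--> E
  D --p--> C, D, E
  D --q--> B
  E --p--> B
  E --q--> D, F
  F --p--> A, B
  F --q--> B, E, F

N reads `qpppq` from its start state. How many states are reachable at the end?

6

Start: {F}
read q: {B, E, F}
read p: {A, B, C, E}
read p: {B, C, D, E, F}
read p: {A, B, C, D, E}
read q: {A, B, C, D, E, F}
Final reachable set {A, B, C, D, E, F} has 6 states.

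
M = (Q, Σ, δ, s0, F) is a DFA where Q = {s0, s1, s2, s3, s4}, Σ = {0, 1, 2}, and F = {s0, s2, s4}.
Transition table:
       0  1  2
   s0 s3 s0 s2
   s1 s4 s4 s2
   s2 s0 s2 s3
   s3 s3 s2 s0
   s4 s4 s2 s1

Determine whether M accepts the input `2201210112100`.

rejected

s0 --2--> s2
s2 --2--> s3
s3 --0--> s3
s3 --1--> s2
s2 --2--> s3
s3 --1--> s2
s2 --0--> s0
s0 --1--> s0
s0 --1--> s0
s0 --2--> s2
s2 --1--> s2
s2 --0--> s0
s0 --0--> s3
End in state s3, which is not an accepting state.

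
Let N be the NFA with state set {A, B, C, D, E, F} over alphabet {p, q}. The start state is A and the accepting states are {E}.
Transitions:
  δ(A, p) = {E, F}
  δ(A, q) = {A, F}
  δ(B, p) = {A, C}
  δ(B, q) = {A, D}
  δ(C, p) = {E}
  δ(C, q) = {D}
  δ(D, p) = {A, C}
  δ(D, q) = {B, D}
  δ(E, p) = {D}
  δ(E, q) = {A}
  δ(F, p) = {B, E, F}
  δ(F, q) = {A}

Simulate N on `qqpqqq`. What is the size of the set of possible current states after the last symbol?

Start: {A}
read q: {A, F}
read q: {A, F}
read p: {B, E, F}
read q: {A, D}
read q: {A, B, D, F}
read q: {A, B, D, F}
Final reachable set {A, B, D, F} has 4 states.

4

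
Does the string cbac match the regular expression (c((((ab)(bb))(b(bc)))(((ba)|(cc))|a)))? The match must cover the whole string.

no

No split of cbac into u·v has c matching u and ((((ab)(bb))(b(bc)))(((ba)|(cc))|a)) matching v.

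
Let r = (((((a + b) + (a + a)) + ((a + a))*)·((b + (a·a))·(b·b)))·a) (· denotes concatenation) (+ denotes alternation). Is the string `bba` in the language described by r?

No split of bba into u·v has ((((a+b)+(a+a))+((a+a))*)·((b+(a·a))·(b·b))) matching u and a matching v.

no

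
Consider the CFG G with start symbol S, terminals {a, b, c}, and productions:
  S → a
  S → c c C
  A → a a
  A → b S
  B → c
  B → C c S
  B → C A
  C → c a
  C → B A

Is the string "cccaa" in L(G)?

S ⇒ ccC ⇒ ccBA ⇒ cccA ⇒ cccaa

yes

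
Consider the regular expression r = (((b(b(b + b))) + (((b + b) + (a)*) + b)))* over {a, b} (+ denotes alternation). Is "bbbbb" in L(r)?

yes

Split into 5 pieces b · b · b · b · b; each matches ((b(b(b+b)))+(((b+b)+(a)*)+b)).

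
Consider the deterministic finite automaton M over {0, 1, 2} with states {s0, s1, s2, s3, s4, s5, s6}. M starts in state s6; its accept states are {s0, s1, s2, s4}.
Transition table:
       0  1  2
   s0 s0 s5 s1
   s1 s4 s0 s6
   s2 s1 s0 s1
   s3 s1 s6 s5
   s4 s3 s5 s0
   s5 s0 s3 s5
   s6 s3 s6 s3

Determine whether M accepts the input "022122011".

s6 --0--> s3
s3 --2--> s5
s5 --2--> s5
s5 --1--> s3
s3 --2--> s5
s5 --2--> s5
s5 --0--> s0
s0 --1--> s5
s5 --1--> s3
End in state s3, which is not an accepting state.

rejected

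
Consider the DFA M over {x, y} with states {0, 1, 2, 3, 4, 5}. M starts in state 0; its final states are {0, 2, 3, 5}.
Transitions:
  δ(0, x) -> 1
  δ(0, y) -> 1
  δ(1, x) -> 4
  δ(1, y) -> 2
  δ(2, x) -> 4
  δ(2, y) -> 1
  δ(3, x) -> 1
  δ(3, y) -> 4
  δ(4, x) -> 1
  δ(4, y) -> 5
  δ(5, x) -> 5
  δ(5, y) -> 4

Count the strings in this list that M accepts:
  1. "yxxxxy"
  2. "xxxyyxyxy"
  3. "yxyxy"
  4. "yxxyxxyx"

1

"yxxxxy": accepted
"xxxyyxyxy": rejected
"yxyxy": rejected
"yxxyxxyx": rejected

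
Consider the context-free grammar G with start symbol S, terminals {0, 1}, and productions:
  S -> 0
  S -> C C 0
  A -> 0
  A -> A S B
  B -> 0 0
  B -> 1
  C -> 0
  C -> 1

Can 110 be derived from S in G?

S ⇒ CC0 ⇒ 1C0 ⇒ 110

yes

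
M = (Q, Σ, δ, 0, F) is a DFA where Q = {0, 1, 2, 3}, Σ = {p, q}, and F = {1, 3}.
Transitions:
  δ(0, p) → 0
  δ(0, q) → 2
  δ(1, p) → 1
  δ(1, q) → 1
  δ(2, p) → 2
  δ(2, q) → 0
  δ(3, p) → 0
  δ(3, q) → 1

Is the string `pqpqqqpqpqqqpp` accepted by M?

0 --p--> 0
0 --q--> 2
2 --p--> 2
2 --q--> 0
0 --q--> 2
2 --q--> 0
0 --p--> 0
0 --q--> 2
2 --p--> 2
2 --q--> 0
0 --q--> 2
2 --q--> 0
0 --p--> 0
0 --p--> 0
End in state 0, which is not an accepting state.

rejected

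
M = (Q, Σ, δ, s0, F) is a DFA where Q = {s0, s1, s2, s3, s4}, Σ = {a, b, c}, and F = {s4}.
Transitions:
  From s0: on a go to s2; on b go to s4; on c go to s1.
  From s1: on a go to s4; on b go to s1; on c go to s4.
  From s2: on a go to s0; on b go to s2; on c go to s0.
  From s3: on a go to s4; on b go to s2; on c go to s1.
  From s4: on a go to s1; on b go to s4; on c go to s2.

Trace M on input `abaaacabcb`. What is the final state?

s0 --a--> s2
s2 --b--> s2
s2 --a--> s0
s0 --a--> s2
s2 --a--> s0
s0 --c--> s1
s1 --a--> s4
s4 --b--> s4
s4 --c--> s2
s2 --b--> s2

s2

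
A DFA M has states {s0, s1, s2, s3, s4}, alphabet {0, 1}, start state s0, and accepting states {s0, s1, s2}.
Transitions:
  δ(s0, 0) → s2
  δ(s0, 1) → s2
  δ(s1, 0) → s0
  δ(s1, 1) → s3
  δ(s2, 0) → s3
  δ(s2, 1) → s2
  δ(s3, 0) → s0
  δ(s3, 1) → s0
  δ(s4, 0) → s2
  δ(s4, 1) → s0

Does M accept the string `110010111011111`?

accepted

s0 --1--> s2
s2 --1--> s2
s2 --0--> s3
s3 --0--> s0
s0 --1--> s2
s2 --0--> s3
s3 --1--> s0
s0 --1--> s2
s2 --1--> s2
s2 --0--> s3
s3 --1--> s0
s0 --1--> s2
s2 --1--> s2
s2 --1--> s2
s2 --1--> s2
End in state s2, which is an accepting state.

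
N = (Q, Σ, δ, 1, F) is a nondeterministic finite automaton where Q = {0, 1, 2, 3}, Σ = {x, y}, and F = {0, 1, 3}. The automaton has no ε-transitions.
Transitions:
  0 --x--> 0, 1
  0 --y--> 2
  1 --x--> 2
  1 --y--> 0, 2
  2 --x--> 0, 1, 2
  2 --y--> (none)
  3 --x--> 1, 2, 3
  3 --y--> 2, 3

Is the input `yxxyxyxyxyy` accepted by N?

Start: {1}
read y: {0, 2}
read x: {0, 1, 2}
read x: {0, 1, 2}
read y: {0, 2}
read x: {0, 1, 2}
read y: {0, 2}
read x: {0, 1, 2}
read y: {0, 2}
read x: {0, 1, 2}
read y: {0, 2}
read y: {2}
Reachable ∩ accepting = {} — empty.

rejected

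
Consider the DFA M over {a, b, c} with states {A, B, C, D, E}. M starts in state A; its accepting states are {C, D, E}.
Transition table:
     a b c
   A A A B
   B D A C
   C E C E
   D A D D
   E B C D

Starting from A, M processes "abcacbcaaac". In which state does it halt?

B

A --a--> A
A --b--> A
A --c--> B
B --a--> D
D --c--> D
D --b--> D
D --c--> D
D --a--> A
A --a--> A
A --a--> A
A --c--> B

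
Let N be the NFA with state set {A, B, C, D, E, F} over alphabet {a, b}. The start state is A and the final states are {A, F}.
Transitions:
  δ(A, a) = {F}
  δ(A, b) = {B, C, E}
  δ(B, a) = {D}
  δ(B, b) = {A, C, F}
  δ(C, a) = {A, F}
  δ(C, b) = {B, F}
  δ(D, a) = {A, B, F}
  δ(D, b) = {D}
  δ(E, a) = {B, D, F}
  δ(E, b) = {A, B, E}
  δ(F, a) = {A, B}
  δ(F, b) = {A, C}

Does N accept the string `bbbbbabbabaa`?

Start: {A}
read b: {B, C, E}
read b: {A, B, C, E, F}
read b: {A, B, C, E, F}
read b: {A, B, C, E, F}
read b: {A, B, C, E, F}
read a: {A, B, D, F}
read b: {A, B, C, D, E, F}
read b: {A, B, C, D, E, F}
read a: {A, B, D, F}
read b: {A, B, C, D, E, F}
read a: {A, B, D, F}
read a: {A, B, D, F}
Reachable ∩ accepting = {A, F} — nonempty.

accepted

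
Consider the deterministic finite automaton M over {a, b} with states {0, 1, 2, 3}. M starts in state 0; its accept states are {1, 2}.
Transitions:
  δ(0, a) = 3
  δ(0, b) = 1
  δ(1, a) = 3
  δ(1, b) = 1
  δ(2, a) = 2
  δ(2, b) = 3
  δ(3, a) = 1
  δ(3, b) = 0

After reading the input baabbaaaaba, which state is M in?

0 --b--> 1
1 --a--> 3
3 --a--> 1
1 --b--> 1
1 --b--> 1
1 --a--> 3
3 --a--> 1
1 --a--> 3
3 --a--> 1
1 --b--> 1
1 --a--> 3

3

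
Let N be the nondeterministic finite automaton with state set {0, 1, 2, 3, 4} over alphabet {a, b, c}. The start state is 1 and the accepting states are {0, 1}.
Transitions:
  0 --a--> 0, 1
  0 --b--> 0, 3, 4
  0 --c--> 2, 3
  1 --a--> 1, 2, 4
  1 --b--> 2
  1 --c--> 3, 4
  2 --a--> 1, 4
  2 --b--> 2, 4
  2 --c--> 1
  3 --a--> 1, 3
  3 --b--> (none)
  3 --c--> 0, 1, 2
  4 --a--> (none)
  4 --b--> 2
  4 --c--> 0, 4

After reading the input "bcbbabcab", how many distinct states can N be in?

2

Start: {1}
read b: {2}
read c: {1}
read b: {2}
read b: {2, 4}
read a: {1, 4}
read b: {2}
read c: {1}
read a: {1, 2, 4}
read b: {2, 4}
Final reachable set {2, 4} has 2 states.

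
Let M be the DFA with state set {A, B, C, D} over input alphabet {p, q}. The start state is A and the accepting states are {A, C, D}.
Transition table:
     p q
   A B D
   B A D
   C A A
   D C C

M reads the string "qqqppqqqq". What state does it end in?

A --q--> D
D --q--> C
C --q--> A
A --p--> B
B --p--> A
A --q--> D
D --q--> C
C --q--> A
A --q--> D

D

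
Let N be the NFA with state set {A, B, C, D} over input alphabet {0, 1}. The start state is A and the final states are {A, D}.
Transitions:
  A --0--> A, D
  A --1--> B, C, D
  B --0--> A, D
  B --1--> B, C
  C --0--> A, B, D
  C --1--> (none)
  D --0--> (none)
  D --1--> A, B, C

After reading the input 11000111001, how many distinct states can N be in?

Start: {A}
read 1: {B, C, D}
read 1: {A, B, C}
read 0: {A, B, D}
read 0: {A, D}
read 0: {A, D}
read 1: {A, B, C, D}
read 1: {A, B, C, D}
read 1: {A, B, C, D}
read 0: {A, B, D}
read 0: {A, D}
read 1: {A, B, C, D}
Final reachable set {A, B, C, D} has 4 states.

4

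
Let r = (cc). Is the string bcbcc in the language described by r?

no

No split of bcbcc into u·v has c matching u and c matching v.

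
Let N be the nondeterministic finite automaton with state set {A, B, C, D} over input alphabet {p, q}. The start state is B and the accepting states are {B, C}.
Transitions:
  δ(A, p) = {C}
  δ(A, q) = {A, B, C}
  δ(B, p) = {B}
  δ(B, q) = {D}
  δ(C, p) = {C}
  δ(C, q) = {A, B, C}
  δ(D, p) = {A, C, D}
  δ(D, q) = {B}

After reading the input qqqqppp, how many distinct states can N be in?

1

Start: {B}
read q: {D}
read q: {B}
read q: {D}
read q: {B}
read p: {B}
read p: {B}
read p: {B}
Final reachable set {B} has 1 state.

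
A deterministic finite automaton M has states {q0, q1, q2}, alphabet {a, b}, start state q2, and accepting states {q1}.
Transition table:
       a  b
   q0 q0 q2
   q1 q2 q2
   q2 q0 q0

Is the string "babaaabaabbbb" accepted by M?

q2 --b--> q0
q0 --a--> q0
q0 --b--> q2
q2 --a--> q0
q0 --a--> q0
q0 --a--> q0
q0 --b--> q2
q2 --a--> q0
q0 --a--> q0
q0 --b--> q2
q2 --b--> q0
q0 --b--> q2
q2 --b--> q0
End in state q0, which is not an accepting state.

rejected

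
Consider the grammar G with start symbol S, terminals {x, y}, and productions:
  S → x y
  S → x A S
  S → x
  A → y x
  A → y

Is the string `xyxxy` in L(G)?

S ⇒ xAS ⇒ xyxS ⇒ xyxxy

yes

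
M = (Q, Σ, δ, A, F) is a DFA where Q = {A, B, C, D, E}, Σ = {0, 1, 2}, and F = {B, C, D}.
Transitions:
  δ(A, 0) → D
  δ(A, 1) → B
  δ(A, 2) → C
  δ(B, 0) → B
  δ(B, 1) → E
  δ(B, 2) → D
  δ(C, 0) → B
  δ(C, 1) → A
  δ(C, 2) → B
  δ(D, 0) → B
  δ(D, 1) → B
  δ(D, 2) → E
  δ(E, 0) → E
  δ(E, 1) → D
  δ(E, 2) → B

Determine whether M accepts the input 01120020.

accepted

A --0--> D
D --1--> B
B --1--> E
E --2--> B
B --0--> B
B --0--> B
B --2--> D
D --0--> B
End in state B, which is an accepting state.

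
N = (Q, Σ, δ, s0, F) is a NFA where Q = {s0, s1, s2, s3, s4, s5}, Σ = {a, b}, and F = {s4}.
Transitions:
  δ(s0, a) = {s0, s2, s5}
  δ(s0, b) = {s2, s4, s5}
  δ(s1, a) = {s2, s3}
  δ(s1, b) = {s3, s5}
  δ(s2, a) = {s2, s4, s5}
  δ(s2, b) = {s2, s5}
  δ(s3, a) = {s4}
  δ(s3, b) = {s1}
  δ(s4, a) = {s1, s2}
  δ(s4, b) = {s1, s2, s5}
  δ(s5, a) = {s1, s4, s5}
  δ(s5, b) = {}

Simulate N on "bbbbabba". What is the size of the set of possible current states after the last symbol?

5

Start: {s0}
read b: {s2, s4, s5}
read b: {s1, s2, s5}
read b: {s2, s3, s5}
read b: {s1, s2, s5}
read a: {s1, s2, s3, s4, s5}
read b: {s1, s2, s3, s5}
read b: {s1, s2, s3, s5}
read a: {s1, s2, s3, s4, s5}
Final reachable set {s1, s2, s3, s4, s5} has 5 states.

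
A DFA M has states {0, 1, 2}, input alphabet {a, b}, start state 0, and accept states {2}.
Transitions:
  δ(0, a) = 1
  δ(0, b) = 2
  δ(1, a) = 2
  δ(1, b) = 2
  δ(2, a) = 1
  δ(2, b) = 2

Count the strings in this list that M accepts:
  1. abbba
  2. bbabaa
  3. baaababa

1

abbba: rejected
bbabaa: accepted
baaababa: rejected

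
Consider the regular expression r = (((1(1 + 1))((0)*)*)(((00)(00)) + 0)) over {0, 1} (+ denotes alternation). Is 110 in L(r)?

yes

Split as 11·0: ((1(1+1))((0)*)*) matches 11 and (((00)(00))+0) matches 0.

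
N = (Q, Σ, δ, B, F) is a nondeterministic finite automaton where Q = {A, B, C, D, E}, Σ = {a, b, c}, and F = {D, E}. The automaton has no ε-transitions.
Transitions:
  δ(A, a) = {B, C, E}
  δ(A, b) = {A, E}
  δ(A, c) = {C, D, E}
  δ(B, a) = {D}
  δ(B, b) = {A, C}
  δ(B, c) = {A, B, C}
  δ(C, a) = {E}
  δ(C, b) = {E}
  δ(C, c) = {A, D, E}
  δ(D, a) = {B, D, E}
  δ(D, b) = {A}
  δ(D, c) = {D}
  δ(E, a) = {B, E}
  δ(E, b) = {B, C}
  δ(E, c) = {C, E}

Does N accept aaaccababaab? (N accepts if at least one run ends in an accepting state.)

rejected

Start: {B}
read a: {D}
read a: {B, D, E}
read a: {B, D, E}
read c: {A, B, C, D, E}
read c: {A, B, C, D, E}
read a: {B, C, D, E}
read b: {A, B, C, E}
read a: {B, C, D, E}
read b: {A, B, C, E}
read a: {B, C, D, E}
read a: {B, D, E}
read b: {A, B, C}
Reachable ∩ accepting = {} — empty.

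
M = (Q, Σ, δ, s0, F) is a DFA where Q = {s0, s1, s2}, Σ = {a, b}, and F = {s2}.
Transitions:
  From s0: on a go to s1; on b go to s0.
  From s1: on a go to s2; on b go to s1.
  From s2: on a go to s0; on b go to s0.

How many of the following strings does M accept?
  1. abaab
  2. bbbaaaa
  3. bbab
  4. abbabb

0

abaab: rejected
bbbaaaa: rejected
bbab: rejected
abbabb: rejected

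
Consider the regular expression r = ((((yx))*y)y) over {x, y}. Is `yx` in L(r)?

no

No split of yx into u·v has (((yx))*y) matching u and y matching v.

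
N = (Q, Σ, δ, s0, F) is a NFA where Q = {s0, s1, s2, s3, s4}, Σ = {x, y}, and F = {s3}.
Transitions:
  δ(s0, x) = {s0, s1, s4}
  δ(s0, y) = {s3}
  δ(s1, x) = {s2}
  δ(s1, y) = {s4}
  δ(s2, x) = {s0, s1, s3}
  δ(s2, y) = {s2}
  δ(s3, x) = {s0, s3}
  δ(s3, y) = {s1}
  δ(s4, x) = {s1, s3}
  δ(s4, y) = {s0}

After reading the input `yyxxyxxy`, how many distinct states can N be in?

5

Start: {s0}
read y: {s3}
read y: {s1}
read x: {s2}
read x: {s0, s1, s3}
read y: {s1, s3, s4}
read x: {s0, s1, s2, s3}
read x: {s0, s1, s2, s3, s4}
read y: {s0, s1, s2, s3, s4}
Final reachable set {s0, s1, s2, s3, s4} has 5 states.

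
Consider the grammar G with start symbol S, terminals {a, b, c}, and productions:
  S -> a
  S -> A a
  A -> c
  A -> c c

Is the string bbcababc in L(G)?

no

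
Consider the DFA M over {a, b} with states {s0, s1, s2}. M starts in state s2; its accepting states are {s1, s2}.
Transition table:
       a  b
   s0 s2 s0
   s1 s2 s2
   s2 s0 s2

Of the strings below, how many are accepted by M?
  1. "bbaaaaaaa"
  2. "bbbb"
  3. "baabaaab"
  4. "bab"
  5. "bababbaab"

"bbaaaaaaa": rejected
"bbbb": accepted
"baabaaab": rejected
"bab": rejected
"bababbaab": accepted

2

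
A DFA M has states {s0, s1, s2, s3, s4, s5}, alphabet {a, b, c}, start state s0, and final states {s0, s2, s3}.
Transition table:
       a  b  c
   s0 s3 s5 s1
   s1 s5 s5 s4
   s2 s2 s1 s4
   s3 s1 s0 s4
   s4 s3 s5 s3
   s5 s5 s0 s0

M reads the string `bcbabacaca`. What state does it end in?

s3

s0 --b--> s5
s5 --c--> s0
s0 --b--> s5
s5 --a--> s5
s5 --b--> s0
s0 --a--> s3
s3 --c--> s4
s4 --a--> s3
s3 --c--> s4
s4 --a--> s3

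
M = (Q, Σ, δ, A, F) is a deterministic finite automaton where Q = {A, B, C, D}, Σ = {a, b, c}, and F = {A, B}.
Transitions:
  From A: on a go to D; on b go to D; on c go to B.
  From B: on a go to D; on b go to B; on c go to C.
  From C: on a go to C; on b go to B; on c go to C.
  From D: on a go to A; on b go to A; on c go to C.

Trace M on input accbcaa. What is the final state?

C

A --a--> D
D --c--> C
C --c--> C
C --b--> B
B --c--> C
C --a--> C
C --a--> C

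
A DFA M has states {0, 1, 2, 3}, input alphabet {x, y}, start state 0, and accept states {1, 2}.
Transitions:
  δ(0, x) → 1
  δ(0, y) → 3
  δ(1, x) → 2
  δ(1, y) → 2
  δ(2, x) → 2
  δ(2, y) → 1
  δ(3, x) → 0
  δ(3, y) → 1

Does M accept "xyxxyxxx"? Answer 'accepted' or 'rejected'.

0 --x--> 1
1 --y--> 2
2 --x--> 2
2 --x--> 2
2 --y--> 1
1 --x--> 2
2 --x--> 2
2 --x--> 2
End in state 2, which is an accepting state.

accepted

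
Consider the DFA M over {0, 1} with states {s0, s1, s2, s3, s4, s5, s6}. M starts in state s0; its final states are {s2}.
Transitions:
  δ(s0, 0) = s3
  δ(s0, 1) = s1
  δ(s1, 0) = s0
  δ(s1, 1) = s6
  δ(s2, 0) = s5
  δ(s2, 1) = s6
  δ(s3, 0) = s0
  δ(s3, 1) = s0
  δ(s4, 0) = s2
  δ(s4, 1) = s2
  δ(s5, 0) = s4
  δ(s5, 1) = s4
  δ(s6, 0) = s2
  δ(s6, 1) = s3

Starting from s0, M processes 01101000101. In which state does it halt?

s1

s0 --0--> s3
s3 --1--> s0
s0 --1--> s1
s1 --0--> s0
s0 --1--> s1
s1 --0--> s0
s0 --0--> s3
s3 --0--> s0
s0 --1--> s1
s1 --0--> s0
s0 --1--> s1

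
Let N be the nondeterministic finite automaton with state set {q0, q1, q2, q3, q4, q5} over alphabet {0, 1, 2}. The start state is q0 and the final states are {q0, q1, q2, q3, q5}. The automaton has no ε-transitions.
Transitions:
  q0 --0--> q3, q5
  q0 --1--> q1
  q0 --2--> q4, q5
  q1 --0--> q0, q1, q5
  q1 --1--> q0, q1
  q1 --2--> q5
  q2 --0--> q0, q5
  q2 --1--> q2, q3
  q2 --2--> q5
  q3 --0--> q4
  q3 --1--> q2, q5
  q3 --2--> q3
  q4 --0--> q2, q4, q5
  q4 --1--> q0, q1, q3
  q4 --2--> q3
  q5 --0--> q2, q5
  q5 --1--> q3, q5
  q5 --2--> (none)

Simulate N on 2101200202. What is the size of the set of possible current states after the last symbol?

Start: {q0}
read 2: {q4, q5}
read 1: {q0, q1, q3, q5}
read 0: {q0, q1, q2, q3, q4, q5}
read 1: {q0, q1, q2, q3, q5}
read 2: {q3, q4, q5}
read 0: {q2, q4, q5}
read 0: {q0, q2, q4, q5}
read 2: {q3, q4, q5}
read 0: {q2, q4, q5}
read 2: {q3, q5}
Final reachable set {q3, q5} has 2 states.

2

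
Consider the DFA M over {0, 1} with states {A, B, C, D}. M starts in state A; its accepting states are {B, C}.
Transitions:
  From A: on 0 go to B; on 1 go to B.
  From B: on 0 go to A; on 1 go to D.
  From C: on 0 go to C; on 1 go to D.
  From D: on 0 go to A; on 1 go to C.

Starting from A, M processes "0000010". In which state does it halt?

A

A --0--> B
B --0--> A
A --0--> B
B --0--> A
A --0--> B
B --1--> D
D --0--> A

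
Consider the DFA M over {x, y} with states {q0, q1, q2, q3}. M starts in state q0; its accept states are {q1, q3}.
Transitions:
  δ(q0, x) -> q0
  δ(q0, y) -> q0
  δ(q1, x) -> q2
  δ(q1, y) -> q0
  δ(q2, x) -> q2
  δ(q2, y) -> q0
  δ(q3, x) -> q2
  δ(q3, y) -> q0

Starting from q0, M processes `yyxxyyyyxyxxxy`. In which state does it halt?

q0

q0 --y--> q0
q0 --y--> q0
q0 --x--> q0
q0 --x--> q0
q0 --y--> q0
q0 --y--> q0
q0 --y--> q0
q0 --y--> q0
q0 --x--> q0
q0 --y--> q0
q0 --x--> q0
q0 --x--> q0
q0 --x--> q0
q0 --y--> q0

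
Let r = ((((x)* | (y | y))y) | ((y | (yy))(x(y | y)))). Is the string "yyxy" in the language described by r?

yes

The right alternative ((y|(yy))(x(y|y))) matches yyxy.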